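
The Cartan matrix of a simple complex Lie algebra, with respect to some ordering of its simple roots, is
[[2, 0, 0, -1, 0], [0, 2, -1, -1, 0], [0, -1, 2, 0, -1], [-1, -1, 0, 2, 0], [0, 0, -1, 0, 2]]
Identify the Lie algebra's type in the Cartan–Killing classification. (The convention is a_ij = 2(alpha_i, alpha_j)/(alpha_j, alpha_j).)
The matrix has rank 5 with 2's on the diagonal. Reading the off-diagonal entries as Dynkin edges (a single edge where a_ij = a_ji = -1; a double or triple edge where a_ij * a_ji = 2 or 3), the diagram is a chain of 5 nodes with single edges (A_5). One simple-root ordering that puts it in standard form is (alpha_5, alpha_3, alpha_2, alpha_4, alpha_1). So the algebra is type A_5, i.e. sl(6).

A5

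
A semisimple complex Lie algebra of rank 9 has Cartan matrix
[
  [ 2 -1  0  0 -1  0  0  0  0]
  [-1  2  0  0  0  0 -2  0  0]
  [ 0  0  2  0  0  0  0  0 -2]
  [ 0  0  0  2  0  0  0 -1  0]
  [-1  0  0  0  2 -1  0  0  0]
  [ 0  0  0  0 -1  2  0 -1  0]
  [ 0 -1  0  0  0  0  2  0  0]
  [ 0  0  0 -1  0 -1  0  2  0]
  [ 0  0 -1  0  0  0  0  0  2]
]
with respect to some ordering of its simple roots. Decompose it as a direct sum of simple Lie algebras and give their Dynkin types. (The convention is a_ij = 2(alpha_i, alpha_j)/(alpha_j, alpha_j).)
The diagram associated to this matrix has two connected components: the simple roots {alpha_3, alpha_9} form a chain of 2 nodes with a double edge at one end; the terminal node there is the unique short simple root (B_2), and {alpha_1, alpha_2, alpha_4, alpha_5, alpha_6, alpha_7, alpha_8} form a chain of 7 nodes with a double edge at one end; the terminal node there is the unique short simple root (B_7). A semisimple Lie algebra decomposes uniquely as the direct sum of simple ideals, one per connected component of its Dynkin diagram, so g ≅ B_2 ⊕ B_7 (dimension 10 + 105 = 115).

B2 + B7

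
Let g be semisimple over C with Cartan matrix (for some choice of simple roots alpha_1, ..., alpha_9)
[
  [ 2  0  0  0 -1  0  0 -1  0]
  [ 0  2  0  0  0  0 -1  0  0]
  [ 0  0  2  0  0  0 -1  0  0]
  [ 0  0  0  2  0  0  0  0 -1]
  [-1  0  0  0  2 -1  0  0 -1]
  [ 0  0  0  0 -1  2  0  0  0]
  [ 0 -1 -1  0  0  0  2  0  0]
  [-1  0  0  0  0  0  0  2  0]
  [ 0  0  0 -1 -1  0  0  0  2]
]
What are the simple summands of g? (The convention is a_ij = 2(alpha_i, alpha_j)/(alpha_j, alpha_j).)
The diagram associated to this matrix has two connected components: the simple roots {alpha_2, alpha_3, alpha_7} form a chain of 3 nodes with single edges (A_3), and {alpha_1, alpha_4, alpha_5, alpha_6, alpha_8, alpha_9} form a chain of 5 nodes with one extra node attached to the third node from one end (E_6). A semisimple Lie algebra decomposes uniquely as the direct sum of simple ideals, one per connected component of its Dynkin diagram, so g ≅ A_3 ⊕ E_6 (dimension 15 + 78 = 93).

A_3 ⊕ E_6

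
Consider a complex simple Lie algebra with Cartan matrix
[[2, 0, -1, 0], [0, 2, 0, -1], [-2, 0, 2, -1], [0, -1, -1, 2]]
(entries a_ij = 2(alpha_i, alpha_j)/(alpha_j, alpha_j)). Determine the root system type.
B4

The matrix has rank 4 with 2's on the diagonal. Reading the off-diagonal entries as Dynkin edges (a single edge where a_ij = a_ji = -1; a double or triple edge where a_ij * a_ji = 2 or 3), the diagram is a chain of 4 nodes with a double edge at one end; the terminal node there is the unique short simple root (B_4). One simple-root ordering that puts it in standard form is (alpha_2, alpha_4, alpha_3, alpha_1). So the algebra is type B_4, i.e. so(9).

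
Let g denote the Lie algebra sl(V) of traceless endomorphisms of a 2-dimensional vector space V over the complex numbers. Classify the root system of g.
type A_1

This is sl(2), which has dimension 2^2 - 1 = 3 and rank 2 - 1 = 1 (a Cartan subalgebra is the diagonal traceless matrices). In the classification of classical Lie algebras, the special linear algebra sl(n+1) has type A_n; here n = 1, so the Dynkin diagram is a chain of 1 nodes with single edges (A_1). Hence the type is A_1.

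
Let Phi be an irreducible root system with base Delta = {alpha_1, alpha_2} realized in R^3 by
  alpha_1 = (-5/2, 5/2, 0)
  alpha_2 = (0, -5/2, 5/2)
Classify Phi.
A_2 (sl(3))

Compute the Cartan integers a_ij = 2(alpha_i, alpha_j)/(alpha_j, alpha_j); the resulting 2x2 Cartan matrix is
[[2, -1], [-1, 2]].
All simple roots have the same length, so the diagram is simply laced. The associated Dynkin diagram is a chain of 2 nodes with single edges (A_2), so the type is A_2 (the algebra sl(3)).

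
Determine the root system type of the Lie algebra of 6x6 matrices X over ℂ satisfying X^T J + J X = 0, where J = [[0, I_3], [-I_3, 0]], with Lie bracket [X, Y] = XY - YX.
C_3 (sp(6))

This is sp(6), which has dimension 6(6+1)/2 = 21 and rank 6/2 = 3. In the classification of classical Lie algebras, the symplectic algebra sp(2n) has type C_n; here n = 3, so the Dynkin diagram is a chain of 3 nodes with a double edge at one end; the terminal node there is the unique long simple root (C_3). Hence the type is C_3.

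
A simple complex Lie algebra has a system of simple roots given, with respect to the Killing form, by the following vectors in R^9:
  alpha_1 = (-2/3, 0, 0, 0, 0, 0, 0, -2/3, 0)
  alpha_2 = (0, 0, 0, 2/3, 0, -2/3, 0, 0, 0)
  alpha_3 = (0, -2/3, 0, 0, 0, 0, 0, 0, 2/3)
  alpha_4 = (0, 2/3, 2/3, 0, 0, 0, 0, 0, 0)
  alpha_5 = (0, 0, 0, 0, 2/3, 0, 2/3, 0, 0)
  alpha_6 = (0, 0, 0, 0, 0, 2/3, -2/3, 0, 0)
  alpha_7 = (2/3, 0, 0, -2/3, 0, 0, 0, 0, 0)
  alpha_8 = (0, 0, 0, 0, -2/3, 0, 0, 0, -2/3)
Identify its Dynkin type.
Compute the Cartan integers a_ij = 2(alpha_i, alpha_j)/(alpha_j, alpha_j); the resulting 8x8 Cartan matrix is
[[2, 0, 0, 0, 0, 0, -1, 0], [0, 2, 0, 0, 0, -1, -1, 0], [0, 0, 2, -1, 0, 0, 0, -1], [0, 0, -1, 2, 0, 0, 0, 0], [0, 0, 0, 0, 2, -1, 0, -1], [0, -1, 0, 0, -1, 2, 0, 0], [-1, -1, 0, 0, 0, 0, 2, 0], [0, 0, -1, 0, -1, 0, 0, 2]].
All simple roots have the same length, so the diagram is simply laced. The associated Dynkin diagram is a chain of 8 nodes with single edges (A_8), so the type is A_8 (the algebra sl(9)).

A_8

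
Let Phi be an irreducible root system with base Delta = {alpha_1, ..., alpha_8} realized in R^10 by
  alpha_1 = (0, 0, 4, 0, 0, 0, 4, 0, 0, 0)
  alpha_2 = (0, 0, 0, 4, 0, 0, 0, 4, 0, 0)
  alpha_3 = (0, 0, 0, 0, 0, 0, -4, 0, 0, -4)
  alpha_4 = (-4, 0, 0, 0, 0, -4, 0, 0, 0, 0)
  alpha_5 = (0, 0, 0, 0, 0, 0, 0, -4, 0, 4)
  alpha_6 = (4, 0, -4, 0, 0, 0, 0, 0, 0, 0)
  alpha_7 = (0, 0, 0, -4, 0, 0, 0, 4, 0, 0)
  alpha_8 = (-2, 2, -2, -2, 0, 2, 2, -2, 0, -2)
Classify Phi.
E8

Compute the Cartan integers a_ij = 2(alpha_i, alpha_j)/(alpha_j, alpha_j); the resulting 8x8 Cartan matrix is
[[2, 0, -1, 0, 0, -1, 0, 0], [0, 2, 0, 0, -1, 0, 0, -1], [-1, 0, 2, 0, -1, 0, 0, 0], [0, 0, 0, 2, 0, -1, 0, 0], [0, -1, -1, 0, 2, 0, -1, 0], [-1, 0, 0, -1, 0, 2, 0, 0], [0, 0, 0, 0, -1, 0, 2, 0], [0, -1, 0, 0, 0, 0, 0, 2]].
All simple roots have the same length, so the diagram is simply laced. The associated Dynkin diagram is a chain of 7 nodes with one extra node attached to the third node from one end (E_8), so the type is E_8.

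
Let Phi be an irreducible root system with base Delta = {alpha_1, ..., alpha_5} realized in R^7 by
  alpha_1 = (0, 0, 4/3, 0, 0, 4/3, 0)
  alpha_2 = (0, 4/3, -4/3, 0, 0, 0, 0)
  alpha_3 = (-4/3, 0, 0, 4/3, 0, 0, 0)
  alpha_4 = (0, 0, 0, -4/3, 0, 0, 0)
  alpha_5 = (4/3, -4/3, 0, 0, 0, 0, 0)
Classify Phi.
B_5 (so(11))

Compute the Cartan integers a_ij = 2(alpha_i, alpha_j)/(alpha_j, alpha_j); the resulting 5x5 Cartan matrix is
[[2, -1, 0, 0, 0], [-1, 2, 0, 0, -1], [0, 0, 2, -2, -1], [0, 0, -1, 2, 0], [0, -1, -1, 0, 2]].
The roots have two lengths (squared-length ratio 2:1); the short ones are alpha_{4}. The associated Dynkin diagram is a chain of 5 nodes with a double edge at one end; the terminal node there is the unique short simple root (B_5), so the type is B_5 (the algebra so(11)).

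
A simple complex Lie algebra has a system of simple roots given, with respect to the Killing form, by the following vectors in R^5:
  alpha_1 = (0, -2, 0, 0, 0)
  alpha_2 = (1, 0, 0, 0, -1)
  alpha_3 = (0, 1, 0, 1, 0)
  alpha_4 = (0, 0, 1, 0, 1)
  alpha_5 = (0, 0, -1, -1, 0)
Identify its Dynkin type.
C_5 (sp(10))

Compute the Cartan integers a_ij = 2(alpha_i, alpha_j)/(alpha_j, alpha_j); the resulting 5x5 Cartan matrix is
[[2, 0, -2, 0, 0], [0, 2, 0, -1, 0], [-1, 0, 2, 0, -1], [0, -1, 0, 2, -1], [0, 0, -1, -1, 2]].
The roots have two lengths (squared-length ratio 2:1); the short ones are alpha_{2,3,4,5}. The associated Dynkin diagram is a chain of 5 nodes with a double edge at one end; the terminal node there is the unique long simple root (C_5), so the type is C_5 (the algebra sp(10)).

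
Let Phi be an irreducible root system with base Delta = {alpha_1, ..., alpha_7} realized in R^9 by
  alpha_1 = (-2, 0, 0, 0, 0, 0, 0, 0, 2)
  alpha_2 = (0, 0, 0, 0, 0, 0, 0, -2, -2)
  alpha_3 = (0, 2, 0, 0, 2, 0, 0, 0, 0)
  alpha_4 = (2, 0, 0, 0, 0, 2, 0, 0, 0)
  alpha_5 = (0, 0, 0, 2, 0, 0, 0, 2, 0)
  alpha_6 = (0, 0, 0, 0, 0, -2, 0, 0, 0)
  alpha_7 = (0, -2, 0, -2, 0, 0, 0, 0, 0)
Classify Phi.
Compute the Cartan integers a_ij = 2(alpha_i, alpha_j)/(alpha_j, alpha_j); the resulting 7x7 Cartan matrix is
[[2, -1, 0, -1, 0, 0, 0], [-1, 2, 0, 0, -1, 0, 0], [0, 0, 2, 0, 0, 0, -1], [-1, 0, 0, 2, 0, -2, 0], [0, -1, 0, 0, 2, 0, -1], [0, 0, 0, -1, 0, 2, 0], [0, 0, -1, 0, -1, 0, 2]].
The roots have two lengths (squared-length ratio 2:1); the short ones are alpha_{6}. The associated Dynkin diagram is a chain of 7 nodes with a double edge at one end; the terminal node there is the unique short simple root (B_7), so the type is B_7 (the algebra so(15)).

type B_7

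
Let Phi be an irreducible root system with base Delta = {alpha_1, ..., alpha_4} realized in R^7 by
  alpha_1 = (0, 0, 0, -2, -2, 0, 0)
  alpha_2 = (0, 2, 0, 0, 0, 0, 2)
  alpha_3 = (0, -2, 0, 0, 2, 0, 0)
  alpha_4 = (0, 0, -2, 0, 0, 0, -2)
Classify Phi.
A_4 (sl(5))

Compute the Cartan integers a_ij = 2(alpha_i, alpha_j)/(alpha_j, alpha_j); the resulting 4x4 Cartan matrix is
[[2, 0, -1, 0], [0, 2, -1, -1], [-1, -1, 2, 0], [0, -1, 0, 2]].
All simple roots have the same length, so the diagram is simply laced. The associated Dynkin diagram is a chain of 4 nodes with single edges (A_4), so the type is A_4 (the algebra sl(5)).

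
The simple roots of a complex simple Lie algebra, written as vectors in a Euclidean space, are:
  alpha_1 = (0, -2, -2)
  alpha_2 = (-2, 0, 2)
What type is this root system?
Compute the Cartan integers a_ij = 2(alpha_i, alpha_j)/(alpha_j, alpha_j); the resulting 2x2 Cartan matrix is
[[2, -1], [-1, 2]].
All simple roots have the same length, so the diagram is simply laced. The associated Dynkin diagram is a chain of 2 nodes with single edges (A_2), so the type is A_2 (the algebra sl(3)).

A2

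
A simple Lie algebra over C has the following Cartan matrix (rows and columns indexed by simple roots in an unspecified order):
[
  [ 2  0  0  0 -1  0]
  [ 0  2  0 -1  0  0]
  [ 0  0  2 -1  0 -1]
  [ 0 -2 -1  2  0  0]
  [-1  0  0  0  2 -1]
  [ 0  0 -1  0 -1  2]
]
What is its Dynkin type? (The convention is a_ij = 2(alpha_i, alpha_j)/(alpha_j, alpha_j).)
The matrix has rank 6 with 2's on the diagonal. Reading the off-diagonal entries as Dynkin edges (a single edge where a_ij = a_ji = -1; a double or triple edge where a_ij * a_ji = 2 or 3), the diagram is a chain of 6 nodes with a double edge at one end; the terminal node there is the unique short simple root (B_6). One simple-root ordering that puts it in standard form is (alpha_1, alpha_5, alpha_6, alpha_3, alpha_4, alpha_2). So the algebra is type B_6, i.e. so(13).

type B_6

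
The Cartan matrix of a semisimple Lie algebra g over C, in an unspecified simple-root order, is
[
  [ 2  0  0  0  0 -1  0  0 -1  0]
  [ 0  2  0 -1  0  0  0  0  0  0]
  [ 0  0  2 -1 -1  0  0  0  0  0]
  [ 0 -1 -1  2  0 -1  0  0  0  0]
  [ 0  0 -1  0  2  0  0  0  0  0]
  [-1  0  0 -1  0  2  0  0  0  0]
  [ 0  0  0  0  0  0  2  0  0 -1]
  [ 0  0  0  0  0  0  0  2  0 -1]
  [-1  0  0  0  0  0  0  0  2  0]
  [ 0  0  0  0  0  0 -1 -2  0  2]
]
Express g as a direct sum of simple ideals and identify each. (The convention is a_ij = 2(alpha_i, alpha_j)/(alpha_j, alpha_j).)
B3 + E7

The diagram associated to this matrix has two connected components: the simple roots {alpha_7, alpha_8, alpha_10} form a chain of 3 nodes with a double edge at one end; the terminal node there is the unique short simple root (B_3), and {alpha_1, alpha_2, alpha_3, alpha_4, alpha_5, alpha_6, alpha_9} form a chain of 6 nodes with one extra node attached to the third node from one end (E_7). A semisimple Lie algebra decomposes uniquely as the direct sum of simple ideals, one per connected component of its Dynkin diagram, so g ≅ B_3 ⊕ E_7 (dimension 21 + 133 = 154).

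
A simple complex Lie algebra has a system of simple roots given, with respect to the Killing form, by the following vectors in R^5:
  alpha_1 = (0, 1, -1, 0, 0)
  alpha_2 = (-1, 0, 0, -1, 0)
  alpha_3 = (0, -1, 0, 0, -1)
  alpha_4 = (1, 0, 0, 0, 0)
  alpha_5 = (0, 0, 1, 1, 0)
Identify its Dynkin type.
type B_5

Compute the Cartan integers a_ij = 2(alpha_i, alpha_j)/(alpha_j, alpha_j); the resulting 5x5 Cartan matrix is
[[2, 0, -1, 0, -1], [0, 2, 0, -2, -1], [-1, 0, 2, 0, 0], [0, -1, 0, 2, 0], [-1, -1, 0, 0, 2]].
The roots have two lengths (squared-length ratio 2:1); the short ones are alpha_{4}. The associated Dynkin diagram is a chain of 5 nodes with a double edge at one end; the terminal node there is the unique short simple root (B_5), so the type is B_5 (the algebra so(11)).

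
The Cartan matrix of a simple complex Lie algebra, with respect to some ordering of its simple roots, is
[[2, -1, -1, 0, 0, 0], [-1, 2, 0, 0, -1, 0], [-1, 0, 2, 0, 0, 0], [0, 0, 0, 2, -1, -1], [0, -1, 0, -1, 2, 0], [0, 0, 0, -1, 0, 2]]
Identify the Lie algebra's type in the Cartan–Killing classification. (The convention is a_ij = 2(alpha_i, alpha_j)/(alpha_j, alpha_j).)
The matrix has rank 6 with 2's on the diagonal. Reading the off-diagonal entries as Dynkin edges (a single edge where a_ij = a_ji = -1; a double or triple edge where a_ij * a_ji = 2 or 3), the diagram is a chain of 6 nodes with single edges (A_6). One simple-root ordering that puts it in standard form is (alpha_3, alpha_1, alpha_2, alpha_5, alpha_4, alpha_6). So the algebra is type A_6, i.e. sl(7).

A6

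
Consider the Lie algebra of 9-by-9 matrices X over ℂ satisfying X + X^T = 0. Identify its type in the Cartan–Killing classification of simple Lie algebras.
B4

This is so(9) with 9 odd, which has dimension 9(9-1)/2 = 36 and rank (9-1)/2 = 4. In the classification of classical Lie algebras, the orthogonal algebra so(2n+1) in an odd number of variables has type B_n; here n = 4, so the Dynkin diagram is a chain of 4 nodes with a double edge at one end; the terminal node there is the unique short simple root (B_4). Hence the type is B_4.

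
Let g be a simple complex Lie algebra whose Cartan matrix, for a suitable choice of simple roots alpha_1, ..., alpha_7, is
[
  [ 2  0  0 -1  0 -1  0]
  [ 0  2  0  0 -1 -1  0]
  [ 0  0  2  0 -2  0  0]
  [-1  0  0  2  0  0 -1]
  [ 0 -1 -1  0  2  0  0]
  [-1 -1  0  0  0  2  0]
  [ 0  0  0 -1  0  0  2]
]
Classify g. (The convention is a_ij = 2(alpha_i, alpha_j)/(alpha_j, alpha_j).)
The matrix has rank 7 with 2's on the diagonal. Reading the off-diagonal entries as Dynkin edges (a single edge where a_ij = a_ji = -1; a double or triple edge where a_ij * a_ji = 2 or 3), the diagram is a chain of 7 nodes with a double edge at one end; the terminal node there is the unique long simple root (C_7). One simple-root ordering that puts it in standard form is (alpha_7, alpha_4, alpha_1, alpha_6, alpha_2, alpha_5, alpha_3). So the algebra is type C_7, i.e. sp(14).

type C_7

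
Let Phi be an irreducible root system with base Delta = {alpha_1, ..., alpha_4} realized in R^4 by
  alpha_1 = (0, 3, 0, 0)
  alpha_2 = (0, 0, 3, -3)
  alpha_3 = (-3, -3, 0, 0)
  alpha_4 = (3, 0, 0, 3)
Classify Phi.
B_4 (so(9))

Compute the Cartan integers a_ij = 2(alpha_i, alpha_j)/(alpha_j, alpha_j); the resulting 4x4 Cartan matrix is
[[2, 0, -1, 0], [0, 2, 0, -1], [-2, 0, 2, -1], [0, -1, -1, 2]].
The roots have two lengths (squared-length ratio 2:1); the short ones are alpha_{1}. The associated Dynkin diagram is a chain of 4 nodes with a double edge at one end; the terminal node there is the unique short simple root (B_4), so the type is B_4 (the algebra so(9)).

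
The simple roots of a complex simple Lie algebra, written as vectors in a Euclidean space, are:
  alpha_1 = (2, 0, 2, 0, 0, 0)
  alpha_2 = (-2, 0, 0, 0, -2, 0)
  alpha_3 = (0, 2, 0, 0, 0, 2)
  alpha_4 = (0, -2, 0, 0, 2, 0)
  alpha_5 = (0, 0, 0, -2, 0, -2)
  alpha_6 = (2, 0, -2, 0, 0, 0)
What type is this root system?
type D_6

Compute the Cartan integers a_ij = 2(alpha_i, alpha_j)/(alpha_j, alpha_j); the resulting 6x6 Cartan matrix is
[[2, -1, 0, 0, 0, 0], [-1, 2, 0, -1, 0, -1], [0, 0, 2, -1, -1, 0], [0, -1, -1, 2, 0, 0], [0, 0, -1, 0, 2, 0], [0, -1, 0, 0, 0, 2]].
All simple roots have the same length, so the diagram is simply laced. The associated Dynkin diagram is a chain of 4 nodes with a fork of two nodes at one end (D_6), so the type is D_6 (the algebra so(12)).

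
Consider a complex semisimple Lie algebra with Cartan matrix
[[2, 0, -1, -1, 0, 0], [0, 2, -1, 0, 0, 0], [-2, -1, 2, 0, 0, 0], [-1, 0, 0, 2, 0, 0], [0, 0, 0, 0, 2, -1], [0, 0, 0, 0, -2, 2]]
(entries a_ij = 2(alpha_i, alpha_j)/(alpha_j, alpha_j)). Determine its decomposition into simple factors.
The diagram associated to this matrix has two connected components: the simple roots {alpha_5, alpha_6} form a chain of 2 nodes with a double edge at one end; the terminal node there is the unique short simple root (B_2), and {alpha_1, alpha_2, alpha_3, alpha_4} form a chain of 4 nodes with a double edge between the middle two (F_4). A semisimple Lie algebra decomposes uniquely as the direct sum of simple ideals, one per connected component of its Dynkin diagram, so g ≅ B_2 ⊕ F_4 (dimension 10 + 52 = 62).

B_2 + F_4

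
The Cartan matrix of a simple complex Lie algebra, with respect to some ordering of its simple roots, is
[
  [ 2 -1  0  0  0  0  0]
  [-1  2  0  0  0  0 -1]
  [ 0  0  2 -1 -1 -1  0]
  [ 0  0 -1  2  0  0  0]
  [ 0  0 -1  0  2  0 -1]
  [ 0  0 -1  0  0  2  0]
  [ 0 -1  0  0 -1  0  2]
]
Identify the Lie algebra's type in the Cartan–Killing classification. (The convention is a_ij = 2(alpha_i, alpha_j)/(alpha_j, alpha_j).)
D_7 (so(14))

The matrix has rank 7 with 2's on the diagonal. Reading the off-diagonal entries as Dynkin edges (a single edge where a_ij = a_ji = -1; a double or triple edge where a_ij * a_ji = 2 or 3), the diagram is a chain of 5 nodes with a fork of two nodes at one end (D_7). One simple-root ordering that puts it in standard form is (alpha_1, alpha_2, alpha_7, alpha_5, alpha_3, alpha_4, alpha_6). So the algebra is type D_7, i.e. so(14).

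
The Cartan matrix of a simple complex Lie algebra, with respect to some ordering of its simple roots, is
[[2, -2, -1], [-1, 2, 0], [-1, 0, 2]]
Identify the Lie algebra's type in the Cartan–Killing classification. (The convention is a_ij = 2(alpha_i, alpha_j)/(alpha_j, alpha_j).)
The matrix has rank 3 with 2's on the diagonal. Reading the off-diagonal entries as Dynkin edges (a single edge where a_ij = a_ji = -1; a double or triple edge where a_ij * a_ji = 2 or 3), the diagram is a chain of 3 nodes with a double edge at one end; the terminal node there is the unique short simple root (B_3). One simple-root ordering that puts it in standard form is (alpha_3, alpha_1, alpha_2). So the algebra is type B_3, i.e. so(7).

B3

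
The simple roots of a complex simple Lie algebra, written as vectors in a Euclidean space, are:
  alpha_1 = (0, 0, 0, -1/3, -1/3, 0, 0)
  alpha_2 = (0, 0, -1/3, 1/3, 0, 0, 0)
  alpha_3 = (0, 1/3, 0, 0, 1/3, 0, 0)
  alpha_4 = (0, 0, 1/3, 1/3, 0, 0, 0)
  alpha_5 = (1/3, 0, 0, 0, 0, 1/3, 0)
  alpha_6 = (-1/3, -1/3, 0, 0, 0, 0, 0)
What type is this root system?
type D_6

Compute the Cartan integers a_ij = 2(alpha_i, alpha_j)/(alpha_j, alpha_j); the resulting 6x6 Cartan matrix is
[[2, -1, -1, -1, 0, 0], [-1, 2, 0, 0, 0, 0], [-1, 0, 2, 0, 0, -1], [-1, 0, 0, 2, 0, 0], [0, 0, 0, 0, 2, -1], [0, 0, -1, 0, -1, 2]].
All simple roots have the same length, so the diagram is simply laced. The associated Dynkin diagram is a chain of 4 nodes with a fork of two nodes at one end (D_6), so the type is D_6 (the algebra so(12)).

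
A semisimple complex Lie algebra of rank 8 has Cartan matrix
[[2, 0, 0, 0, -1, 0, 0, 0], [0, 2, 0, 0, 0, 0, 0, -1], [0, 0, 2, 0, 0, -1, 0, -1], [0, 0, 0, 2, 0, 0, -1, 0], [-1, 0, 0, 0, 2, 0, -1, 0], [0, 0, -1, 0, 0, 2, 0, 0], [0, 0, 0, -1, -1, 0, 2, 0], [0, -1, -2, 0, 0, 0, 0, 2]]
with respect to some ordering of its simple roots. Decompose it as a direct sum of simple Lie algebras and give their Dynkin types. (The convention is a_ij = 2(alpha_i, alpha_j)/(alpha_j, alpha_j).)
The diagram associated to this matrix has two connected components: the simple roots {alpha_1, alpha_4, alpha_5, alpha_7} form a chain of 4 nodes with single edges (A_4), and {alpha_2, alpha_3, alpha_6, alpha_8} form a chain of 4 nodes with a double edge between the middle two (F_4). A semisimple Lie algebra decomposes uniquely as the direct sum of simple ideals, one per connected component of its Dynkin diagram, so g ≅ A_4 ⊕ F_4 (dimension 24 + 52 = 76).

A_4 (sl(5)) ⊕ F_4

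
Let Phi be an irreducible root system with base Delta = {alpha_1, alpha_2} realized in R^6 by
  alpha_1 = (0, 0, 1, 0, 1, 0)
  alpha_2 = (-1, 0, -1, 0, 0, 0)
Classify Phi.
type A_2

Compute the Cartan integers a_ij = 2(alpha_i, alpha_j)/(alpha_j, alpha_j); the resulting 2x2 Cartan matrix is
[[2, -1], [-1, 2]].
All simple roots have the same length, so the diagram is simply laced. The associated Dynkin diagram is a chain of 2 nodes with single edges (A_2), so the type is A_2 (the algebra sl(3)).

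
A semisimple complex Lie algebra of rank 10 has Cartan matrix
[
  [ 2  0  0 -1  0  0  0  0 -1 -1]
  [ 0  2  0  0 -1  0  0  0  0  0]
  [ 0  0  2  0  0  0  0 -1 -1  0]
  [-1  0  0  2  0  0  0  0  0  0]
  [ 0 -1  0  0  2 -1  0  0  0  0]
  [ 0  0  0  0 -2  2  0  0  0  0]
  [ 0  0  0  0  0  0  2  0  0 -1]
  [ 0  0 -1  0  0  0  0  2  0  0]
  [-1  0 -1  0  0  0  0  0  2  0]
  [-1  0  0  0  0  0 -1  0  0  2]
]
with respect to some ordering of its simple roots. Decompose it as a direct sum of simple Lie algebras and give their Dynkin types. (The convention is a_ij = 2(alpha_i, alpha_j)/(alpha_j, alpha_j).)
C3 ⊕ E7

The diagram associated to this matrix has two connected components: the simple roots {alpha_2, alpha_5, alpha_6} form a chain of 3 nodes with a double edge at one end; the terminal node there is the unique long simple root (C_3), and {alpha_1, alpha_3, alpha_4, alpha_7, alpha_8, alpha_9, alpha_10} form a chain of 6 nodes with one extra node attached to the third node from one end (E_7). A semisimple Lie algebra decomposes uniquely as the direct sum of simple ideals, one per connected component of its Dynkin diagram, so g ≅ C_3 ⊕ E_7 (dimension 21 + 133 = 154).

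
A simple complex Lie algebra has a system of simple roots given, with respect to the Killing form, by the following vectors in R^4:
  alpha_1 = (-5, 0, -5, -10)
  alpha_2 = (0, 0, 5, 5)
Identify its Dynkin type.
type G_2

Compute the Cartan integers a_ij = 2(alpha_i, alpha_j)/(alpha_j, alpha_j); the resulting 2x2 Cartan matrix is
[[2, -3], [-1, 2]].
The roots have two lengths (squared-length ratio 3:1); the short ones are alpha_{2}. The associated Dynkin diagram is two nodes joined by a triple edge (G_2), so the type is G_2.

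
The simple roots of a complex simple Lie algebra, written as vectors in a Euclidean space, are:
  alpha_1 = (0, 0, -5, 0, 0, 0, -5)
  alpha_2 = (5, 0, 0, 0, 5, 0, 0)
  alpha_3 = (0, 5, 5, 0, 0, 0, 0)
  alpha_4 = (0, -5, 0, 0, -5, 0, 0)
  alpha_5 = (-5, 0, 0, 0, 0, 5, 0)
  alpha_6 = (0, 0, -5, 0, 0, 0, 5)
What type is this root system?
Compute the Cartan integers a_ij = 2(alpha_i, alpha_j)/(alpha_j, alpha_j); the resulting 6x6 Cartan matrix is
[[2, 0, -1, 0, 0, 0], [0, 2, 0, -1, -1, 0], [-1, 0, 2, -1, 0, -1], [0, -1, -1, 2, 0, 0], [0, -1, 0, 0, 2, 0], [0, 0, -1, 0, 0, 2]].
All simple roots have the same length, so the diagram is simply laced. The associated Dynkin diagram is a chain of 4 nodes with a fork of two nodes at one end (D_6), so the type is D_6 (the algebra so(12)).

D_6 (so(12))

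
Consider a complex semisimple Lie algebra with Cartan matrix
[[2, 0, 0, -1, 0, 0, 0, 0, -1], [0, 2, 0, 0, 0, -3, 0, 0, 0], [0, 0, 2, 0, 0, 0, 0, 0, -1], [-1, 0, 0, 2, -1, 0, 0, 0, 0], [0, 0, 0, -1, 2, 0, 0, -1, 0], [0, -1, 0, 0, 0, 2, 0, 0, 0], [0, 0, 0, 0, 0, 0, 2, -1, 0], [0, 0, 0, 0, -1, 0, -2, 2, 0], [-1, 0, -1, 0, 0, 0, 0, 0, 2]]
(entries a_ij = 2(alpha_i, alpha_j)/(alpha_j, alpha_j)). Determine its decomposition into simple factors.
The diagram associated to this matrix has two connected components: the simple roots {alpha_1, alpha_3, alpha_4, alpha_5, alpha_7, alpha_8, alpha_9} form a chain of 7 nodes with a double edge at one end; the terminal node there is the unique short simple root (B_7), and {alpha_2, alpha_6} form two nodes joined by a triple edge (G_2). A semisimple Lie algebra decomposes uniquely as the direct sum of simple ideals, one per connected component of its Dynkin diagram, so g ≅ B_7 ⊕ G_2 (dimension 105 + 14 = 119).

B_7 ⊕ G_2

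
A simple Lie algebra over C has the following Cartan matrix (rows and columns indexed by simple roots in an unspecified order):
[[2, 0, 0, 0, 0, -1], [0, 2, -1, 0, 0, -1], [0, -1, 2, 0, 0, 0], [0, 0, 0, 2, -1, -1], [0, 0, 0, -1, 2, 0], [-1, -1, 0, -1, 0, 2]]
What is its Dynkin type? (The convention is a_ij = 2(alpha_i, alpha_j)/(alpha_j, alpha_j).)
The matrix has rank 6 with 2's on the diagonal. Reading the off-diagonal entries as Dynkin edges (a single edge where a_ij = a_ji = -1; a double or triple edge where a_ij * a_ji = 2 or 3), the diagram is a chain of 5 nodes with one extra node attached to the third node from one end (E_6). One simple-root ordering that puts it in standard form is (alpha_5, alpha_1, alpha_4, alpha_6, alpha_2, alpha_3). So the algebra is type E_6.

E_6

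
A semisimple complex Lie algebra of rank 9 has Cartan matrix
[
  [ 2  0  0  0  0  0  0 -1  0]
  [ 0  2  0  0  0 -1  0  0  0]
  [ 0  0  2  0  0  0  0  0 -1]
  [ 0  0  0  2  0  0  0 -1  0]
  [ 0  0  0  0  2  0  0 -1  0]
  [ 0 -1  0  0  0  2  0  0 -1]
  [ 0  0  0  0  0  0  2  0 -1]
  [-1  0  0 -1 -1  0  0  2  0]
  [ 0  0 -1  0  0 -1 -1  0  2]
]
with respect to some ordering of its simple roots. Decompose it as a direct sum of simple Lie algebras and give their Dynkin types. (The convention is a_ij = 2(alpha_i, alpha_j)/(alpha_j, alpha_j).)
D4 ⊕ D5

The diagram associated to this matrix has two connected components: the simple roots {alpha_1, alpha_4, alpha_5, alpha_8} form a chain of 2 nodes with a fork of two nodes at one end (D_4), and {alpha_2, alpha_3, alpha_6, alpha_7, alpha_9} form a chain of 3 nodes with a fork of two nodes at one end (D_5). A semisimple Lie algebra decomposes uniquely as the direct sum of simple ideals, one per connected component of its Dynkin diagram, so g ≅ D_4 ⊕ D_5 (dimension 28 + 45 = 73).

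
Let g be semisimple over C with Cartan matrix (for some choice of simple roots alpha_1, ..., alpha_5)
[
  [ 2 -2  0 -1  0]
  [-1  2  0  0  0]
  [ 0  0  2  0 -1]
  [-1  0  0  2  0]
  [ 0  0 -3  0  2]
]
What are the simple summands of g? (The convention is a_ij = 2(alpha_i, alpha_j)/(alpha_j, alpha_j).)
B_3 ⊕ G_2

The diagram associated to this matrix has two connected components: the simple roots {alpha_1, alpha_2, alpha_4} form a chain of 3 nodes with a double edge at one end; the terminal node there is the unique short simple root (B_3), and {alpha_3, alpha_5} form two nodes joined by a triple edge (G_2). A semisimple Lie algebra decomposes uniquely as the direct sum of simple ideals, one per connected component of its Dynkin diagram, so g ≅ B_3 ⊕ G_2 (dimension 21 + 14 = 35).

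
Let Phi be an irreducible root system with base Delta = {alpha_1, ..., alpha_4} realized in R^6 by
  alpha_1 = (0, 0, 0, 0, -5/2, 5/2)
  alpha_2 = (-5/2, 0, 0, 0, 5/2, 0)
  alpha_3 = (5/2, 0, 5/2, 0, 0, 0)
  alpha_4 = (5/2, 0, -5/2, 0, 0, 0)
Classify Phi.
Compute the Cartan integers a_ij = 2(alpha_i, alpha_j)/(alpha_j, alpha_j); the resulting 4x4 Cartan matrix is
[[2, -1, 0, 0], [-1, 2, -1, -1], [0, -1, 2, 0], [0, -1, 0, 2]].
All simple roots have the same length, so the diagram is simply laced. The associated Dynkin diagram is a chain of 2 nodes with a fork of two nodes at one end (D_4), so the type is D_4 (the algebra so(8)).

D_4 (so(8))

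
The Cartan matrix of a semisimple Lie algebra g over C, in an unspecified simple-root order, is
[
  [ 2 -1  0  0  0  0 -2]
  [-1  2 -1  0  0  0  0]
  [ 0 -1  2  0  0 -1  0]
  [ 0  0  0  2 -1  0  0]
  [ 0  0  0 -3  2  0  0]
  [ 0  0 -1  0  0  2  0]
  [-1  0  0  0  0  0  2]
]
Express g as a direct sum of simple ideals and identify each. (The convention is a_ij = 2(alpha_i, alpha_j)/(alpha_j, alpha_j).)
The diagram associated to this matrix has two connected components: the simple roots {alpha_1, alpha_2, alpha_3, alpha_6, alpha_7} form a chain of 5 nodes with a double edge at one end; the terminal node there is the unique short simple root (B_5), and {alpha_4, alpha_5} form two nodes joined by a triple edge (G_2). A semisimple Lie algebra decomposes uniquely as the direct sum of simple ideals, one per connected component of its Dynkin diagram, so g ≅ B_5 ⊕ G_2 (dimension 55 + 14 = 69).

B_5 + G_2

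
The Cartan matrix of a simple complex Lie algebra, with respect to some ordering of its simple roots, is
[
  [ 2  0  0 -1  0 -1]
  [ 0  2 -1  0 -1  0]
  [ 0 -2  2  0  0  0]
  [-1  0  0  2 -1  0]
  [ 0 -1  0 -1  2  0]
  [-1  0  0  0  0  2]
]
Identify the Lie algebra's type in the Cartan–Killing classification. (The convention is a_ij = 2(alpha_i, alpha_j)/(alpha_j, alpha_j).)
type C_6

The matrix has rank 6 with 2's on the diagonal. Reading the off-diagonal entries as Dynkin edges (a single edge where a_ij = a_ji = -1; a double or triple edge where a_ij * a_ji = 2 or 3), the diagram is a chain of 6 nodes with a double edge at one end; the terminal node there is the unique long simple root (C_6). One simple-root ordering that puts it in standard form is (alpha_6, alpha_1, alpha_4, alpha_5, alpha_2, alpha_3). So the algebra is type C_6, i.e. sp(12).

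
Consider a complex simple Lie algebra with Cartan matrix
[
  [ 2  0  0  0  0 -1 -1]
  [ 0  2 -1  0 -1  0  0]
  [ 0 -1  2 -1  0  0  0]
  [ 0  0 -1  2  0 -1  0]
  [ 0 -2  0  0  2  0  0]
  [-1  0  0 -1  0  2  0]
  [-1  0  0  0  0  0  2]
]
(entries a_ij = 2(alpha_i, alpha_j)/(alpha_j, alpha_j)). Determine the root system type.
C_7

The matrix has rank 7 with 2's on the diagonal. Reading the off-diagonal entries as Dynkin edges (a single edge where a_ij = a_ji = -1; a double or triple edge where a_ij * a_ji = 2 or 3), the diagram is a chain of 7 nodes with a double edge at one end; the terminal node there is the unique long simple root (C_7). One simple-root ordering that puts it in standard form is (alpha_7, alpha_1, alpha_6, alpha_4, alpha_3, alpha_2, alpha_5). So the algebra is type C_7, i.e. sp(14).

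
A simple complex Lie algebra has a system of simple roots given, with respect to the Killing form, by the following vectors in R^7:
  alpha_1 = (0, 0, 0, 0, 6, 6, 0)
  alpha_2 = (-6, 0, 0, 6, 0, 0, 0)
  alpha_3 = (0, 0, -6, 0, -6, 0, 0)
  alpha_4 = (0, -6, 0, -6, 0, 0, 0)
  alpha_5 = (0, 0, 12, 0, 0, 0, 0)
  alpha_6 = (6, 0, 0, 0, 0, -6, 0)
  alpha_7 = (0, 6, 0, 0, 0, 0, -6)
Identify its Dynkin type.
C7

Compute the Cartan integers a_ij = 2(alpha_i, alpha_j)/(alpha_j, alpha_j); the resulting 7x7 Cartan matrix is
[[2, 0, -1, 0, 0, -1, 0], [0, 2, 0, -1, 0, -1, 0], [-1, 0, 2, 0, -1, 0, 0], [0, -1, 0, 2, 0, 0, -1], [0, 0, -2, 0, 2, 0, 0], [-1, -1, 0, 0, 0, 2, 0], [0, 0, 0, -1, 0, 0, 2]].
The roots have two lengths (squared-length ratio 2:1); the short ones are alpha_{1,2,3,4,6,7}. The associated Dynkin diagram is a chain of 7 nodes with a double edge at one end; the terminal node there is the unique long simple root (C_7), so the type is C_7 (the algebra sp(14)).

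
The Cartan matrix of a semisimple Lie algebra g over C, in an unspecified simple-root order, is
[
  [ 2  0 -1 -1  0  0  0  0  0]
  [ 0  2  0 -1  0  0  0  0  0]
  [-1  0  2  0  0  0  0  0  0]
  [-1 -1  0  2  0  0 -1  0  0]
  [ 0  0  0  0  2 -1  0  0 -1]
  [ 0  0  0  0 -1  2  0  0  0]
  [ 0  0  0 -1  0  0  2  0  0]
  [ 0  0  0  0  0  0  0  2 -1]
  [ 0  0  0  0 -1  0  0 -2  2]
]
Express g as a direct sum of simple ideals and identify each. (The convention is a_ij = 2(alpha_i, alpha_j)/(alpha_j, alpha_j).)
The diagram associated to this matrix has two connected components: the simple roots {alpha_5, alpha_6, alpha_8, alpha_9} form a chain of 4 nodes with a double edge at one end; the terminal node there is the unique short simple root (B_4), and {alpha_1, alpha_2, alpha_3, alpha_4, alpha_7} form a chain of 3 nodes with a fork of two nodes at one end (D_5). A semisimple Lie algebra decomposes uniquely as the direct sum of simple ideals, one per connected component of its Dynkin diagram, so g ≅ B_4 ⊕ D_5 (dimension 36 + 45 = 81).

B4 ⊕ D5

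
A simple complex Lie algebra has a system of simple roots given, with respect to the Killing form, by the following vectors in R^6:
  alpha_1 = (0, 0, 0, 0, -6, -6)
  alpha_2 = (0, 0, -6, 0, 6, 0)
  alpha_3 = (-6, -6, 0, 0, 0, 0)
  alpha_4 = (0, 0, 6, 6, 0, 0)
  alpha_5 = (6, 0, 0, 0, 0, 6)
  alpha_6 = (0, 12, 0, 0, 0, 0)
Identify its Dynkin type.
C6

Compute the Cartan integers a_ij = 2(alpha_i, alpha_j)/(alpha_j, alpha_j); the resulting 6x6 Cartan matrix is
[[2, -1, 0, 0, -1, 0], [-1, 2, 0, -1, 0, 0], [0, 0, 2, 0, -1, -1], [0, -1, 0, 2, 0, 0], [-1, 0, -1, 0, 2, 0], [0, 0, -2, 0, 0, 2]].
The roots have two lengths (squared-length ratio 2:1); the short ones are alpha_{1,2,3,4,5}. The associated Dynkin diagram is a chain of 6 nodes with a double edge at one end; the terminal node there is the unique long simple root (C_6), so the type is C_6 (the algebra sp(12)).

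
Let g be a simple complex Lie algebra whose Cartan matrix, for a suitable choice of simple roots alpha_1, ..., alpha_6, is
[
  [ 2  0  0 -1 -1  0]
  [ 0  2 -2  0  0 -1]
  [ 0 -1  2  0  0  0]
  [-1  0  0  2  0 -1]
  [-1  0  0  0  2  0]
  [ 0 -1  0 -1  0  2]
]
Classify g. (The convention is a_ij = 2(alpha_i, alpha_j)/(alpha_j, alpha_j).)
The matrix has rank 6 with 2's on the diagonal. Reading the off-diagonal entries as Dynkin edges (a single edge where a_ij = a_ji = -1; a double or triple edge where a_ij * a_ji = 2 or 3), the diagram is a chain of 6 nodes with a double edge at one end; the terminal node there is the unique short simple root (B_6). One simple-root ordering that puts it in standard form is (alpha_5, alpha_1, alpha_4, alpha_6, alpha_2, alpha_3). So the algebra is type B_6, i.e. so(13).

B_6 (so(13))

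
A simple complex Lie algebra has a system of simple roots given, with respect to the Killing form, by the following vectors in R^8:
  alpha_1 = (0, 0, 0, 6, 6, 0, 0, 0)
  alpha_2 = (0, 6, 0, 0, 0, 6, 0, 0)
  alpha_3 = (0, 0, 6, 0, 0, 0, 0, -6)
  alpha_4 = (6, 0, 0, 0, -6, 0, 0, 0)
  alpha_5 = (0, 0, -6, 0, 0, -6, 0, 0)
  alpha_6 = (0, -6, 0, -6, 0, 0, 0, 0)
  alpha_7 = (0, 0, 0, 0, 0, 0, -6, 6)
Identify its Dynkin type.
Compute the Cartan integers a_ij = 2(alpha_i, alpha_j)/(alpha_j, alpha_j); the resulting 7x7 Cartan matrix is
[[2, 0, 0, -1, 0, -1, 0], [0, 2, 0, 0, -1, -1, 0], [0, 0, 2, 0, -1, 0, -1], [-1, 0, 0, 2, 0, 0, 0], [0, -1, -1, 0, 2, 0, 0], [-1, -1, 0, 0, 0, 2, 0], [0, 0, -1, 0, 0, 0, 2]].
All simple roots have the same length, so the diagram is simply laced. The associated Dynkin diagram is a chain of 7 nodes with single edges (A_7), so the type is A_7 (the algebra sl(8)).

A_7 (sl(8))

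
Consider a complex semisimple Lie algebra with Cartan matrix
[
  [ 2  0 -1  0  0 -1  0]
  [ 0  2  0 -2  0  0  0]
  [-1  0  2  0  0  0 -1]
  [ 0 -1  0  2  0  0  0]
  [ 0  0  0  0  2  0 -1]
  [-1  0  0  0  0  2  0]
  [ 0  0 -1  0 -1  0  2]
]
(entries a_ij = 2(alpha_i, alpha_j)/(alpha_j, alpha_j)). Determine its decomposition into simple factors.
A_5 + B_2

The diagram associated to this matrix has two connected components: the simple roots {alpha_1, alpha_3, alpha_5, alpha_6, alpha_7} form a chain of 5 nodes with single edges (A_5), and {alpha_2, alpha_4} form a chain of 2 nodes with a double edge at one end; the terminal node there is the unique short simple root (B_2). A semisimple Lie algebra decomposes uniquely as the direct sum of simple ideals, one per connected component of its Dynkin diagram, so g ≅ A_5 ⊕ B_2 (dimension 35 + 10 = 45).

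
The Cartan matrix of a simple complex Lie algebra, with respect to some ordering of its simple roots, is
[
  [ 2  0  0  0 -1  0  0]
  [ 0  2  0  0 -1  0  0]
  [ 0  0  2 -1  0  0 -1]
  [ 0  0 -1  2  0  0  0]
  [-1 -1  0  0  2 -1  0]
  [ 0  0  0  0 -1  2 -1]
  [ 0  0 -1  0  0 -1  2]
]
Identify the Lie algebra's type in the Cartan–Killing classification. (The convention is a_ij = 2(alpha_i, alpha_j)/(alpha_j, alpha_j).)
The matrix has rank 7 with 2's on the diagonal. Reading the off-diagonal entries as Dynkin edges (a single edge where a_ij = a_ji = -1; a double or triple edge where a_ij * a_ji = 2 or 3), the diagram is a chain of 5 nodes with a fork of two nodes at one end (D_7). One simple-root ordering that puts it in standard form is (alpha_4, alpha_3, alpha_7, alpha_6, alpha_5, alpha_1, alpha_2). So the algebra is type D_7, i.e. so(14).

D7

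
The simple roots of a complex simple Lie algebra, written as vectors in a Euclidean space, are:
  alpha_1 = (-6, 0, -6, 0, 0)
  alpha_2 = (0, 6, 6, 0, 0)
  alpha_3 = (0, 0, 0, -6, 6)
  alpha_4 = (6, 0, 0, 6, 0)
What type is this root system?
A_4

Compute the Cartan integers a_ij = 2(alpha_i, alpha_j)/(alpha_j, alpha_j); the resulting 4x4 Cartan matrix is
[[2, -1, 0, -1], [-1, 2, 0, 0], [0, 0, 2, -1], [-1, 0, -1, 2]].
All simple roots have the same length, so the diagram is simply laced. The associated Dynkin diagram is a chain of 4 nodes with single edges (A_4), so the type is A_4 (the algebra sl(5)).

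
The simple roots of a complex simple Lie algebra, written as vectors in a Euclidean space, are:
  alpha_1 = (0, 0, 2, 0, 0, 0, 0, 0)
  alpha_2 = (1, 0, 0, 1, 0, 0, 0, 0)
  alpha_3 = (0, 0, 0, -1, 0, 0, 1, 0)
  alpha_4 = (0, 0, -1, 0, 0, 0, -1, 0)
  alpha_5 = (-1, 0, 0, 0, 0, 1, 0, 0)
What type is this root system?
C_5

Compute the Cartan integers a_ij = 2(alpha_i, alpha_j)/(alpha_j, alpha_j); the resulting 5x5 Cartan matrix is
[[2, 0, 0, -2, 0], [0, 2, -1, 0, -1], [0, -1, 2, -1, 0], [-1, 0, -1, 2, 0], [0, -1, 0, 0, 2]].
The roots have two lengths (squared-length ratio 2:1); the short ones are alpha_{2,3,4,5}. The associated Dynkin diagram is a chain of 5 nodes with a double edge at one end; the terminal node there is the unique long simple root (C_5), so the type is C_5 (the algebra sp(10)).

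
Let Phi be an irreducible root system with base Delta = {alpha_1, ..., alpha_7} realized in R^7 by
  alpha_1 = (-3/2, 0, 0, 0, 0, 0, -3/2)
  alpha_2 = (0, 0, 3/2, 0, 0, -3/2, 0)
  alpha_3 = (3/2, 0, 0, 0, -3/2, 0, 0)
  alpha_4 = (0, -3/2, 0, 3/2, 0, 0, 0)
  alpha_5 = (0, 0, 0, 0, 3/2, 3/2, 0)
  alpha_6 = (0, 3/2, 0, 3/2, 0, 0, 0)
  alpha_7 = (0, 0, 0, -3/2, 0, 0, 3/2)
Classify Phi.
D7

Compute the Cartan integers a_ij = 2(alpha_i, alpha_j)/(alpha_j, alpha_j); the resulting 7x7 Cartan matrix is
[[2, 0, -1, 0, 0, 0, -1], [0, 2, 0, 0, -1, 0, 0], [-1, 0, 2, 0, -1, 0, 0], [0, 0, 0, 2, 0, 0, -1], [0, -1, -1, 0, 2, 0, 0], [0, 0, 0, 0, 0, 2, -1], [-1, 0, 0, -1, 0, -1, 2]].
All simple roots have the same length, so the diagram is simply laced. The associated Dynkin diagram is a chain of 5 nodes with a fork of two nodes at one end (D_7), so the type is D_7 (the algebra so(14)).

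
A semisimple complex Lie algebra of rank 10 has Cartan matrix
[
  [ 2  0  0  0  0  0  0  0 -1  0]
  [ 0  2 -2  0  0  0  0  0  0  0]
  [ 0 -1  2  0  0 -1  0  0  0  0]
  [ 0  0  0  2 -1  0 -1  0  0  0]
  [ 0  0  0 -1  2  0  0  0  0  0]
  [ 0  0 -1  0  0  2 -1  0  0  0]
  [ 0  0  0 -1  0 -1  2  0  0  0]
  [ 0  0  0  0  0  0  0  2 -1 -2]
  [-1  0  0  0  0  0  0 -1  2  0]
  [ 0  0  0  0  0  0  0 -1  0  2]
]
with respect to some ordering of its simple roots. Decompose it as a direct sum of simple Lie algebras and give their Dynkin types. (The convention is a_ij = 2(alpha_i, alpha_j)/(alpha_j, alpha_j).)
The diagram associated to this matrix has two connected components: the simple roots {alpha_1, alpha_8, alpha_9, alpha_10} form a chain of 4 nodes with a double edge at one end; the terminal node there is the unique short simple root (B_4), and {alpha_2, alpha_3, alpha_4, alpha_5, alpha_6, alpha_7} form a chain of 6 nodes with a double edge at one end; the terminal node there is the unique long simple root (C_6). A semisimple Lie algebra decomposes uniquely as the direct sum of simple ideals, one per connected component of its Dynkin diagram, so g ≅ B_4 ⊕ C_6 (dimension 36 + 78 = 114).

B_4 (so(9)) ⊕ C_6 (sp(12))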